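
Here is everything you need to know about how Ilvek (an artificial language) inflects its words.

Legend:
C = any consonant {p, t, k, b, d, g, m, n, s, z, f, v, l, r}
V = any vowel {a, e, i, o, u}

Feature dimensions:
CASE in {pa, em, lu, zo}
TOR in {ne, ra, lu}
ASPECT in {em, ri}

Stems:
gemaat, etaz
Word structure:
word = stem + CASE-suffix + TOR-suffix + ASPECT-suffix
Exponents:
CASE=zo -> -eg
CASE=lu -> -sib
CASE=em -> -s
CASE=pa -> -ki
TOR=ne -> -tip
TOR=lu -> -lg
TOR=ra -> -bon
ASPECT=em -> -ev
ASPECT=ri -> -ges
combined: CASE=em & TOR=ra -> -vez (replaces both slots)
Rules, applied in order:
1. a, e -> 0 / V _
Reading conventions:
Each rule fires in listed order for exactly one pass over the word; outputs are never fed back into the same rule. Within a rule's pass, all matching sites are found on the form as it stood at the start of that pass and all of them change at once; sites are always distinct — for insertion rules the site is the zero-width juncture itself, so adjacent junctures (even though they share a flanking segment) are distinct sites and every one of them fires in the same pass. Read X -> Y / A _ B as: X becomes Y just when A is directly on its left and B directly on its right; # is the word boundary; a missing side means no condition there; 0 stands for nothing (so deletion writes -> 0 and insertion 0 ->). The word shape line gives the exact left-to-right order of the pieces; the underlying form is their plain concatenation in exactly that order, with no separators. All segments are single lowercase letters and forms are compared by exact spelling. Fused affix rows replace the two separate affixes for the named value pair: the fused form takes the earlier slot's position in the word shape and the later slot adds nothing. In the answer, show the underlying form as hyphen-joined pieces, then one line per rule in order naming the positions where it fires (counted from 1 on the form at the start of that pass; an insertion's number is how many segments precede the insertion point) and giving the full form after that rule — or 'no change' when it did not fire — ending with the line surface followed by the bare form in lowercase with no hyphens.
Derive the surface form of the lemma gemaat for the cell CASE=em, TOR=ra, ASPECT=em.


underlying: gemaat-vez-ev
1. a, e -> 0 / V _: fires at position(s) 5: gematvezev
surface: gematvezev


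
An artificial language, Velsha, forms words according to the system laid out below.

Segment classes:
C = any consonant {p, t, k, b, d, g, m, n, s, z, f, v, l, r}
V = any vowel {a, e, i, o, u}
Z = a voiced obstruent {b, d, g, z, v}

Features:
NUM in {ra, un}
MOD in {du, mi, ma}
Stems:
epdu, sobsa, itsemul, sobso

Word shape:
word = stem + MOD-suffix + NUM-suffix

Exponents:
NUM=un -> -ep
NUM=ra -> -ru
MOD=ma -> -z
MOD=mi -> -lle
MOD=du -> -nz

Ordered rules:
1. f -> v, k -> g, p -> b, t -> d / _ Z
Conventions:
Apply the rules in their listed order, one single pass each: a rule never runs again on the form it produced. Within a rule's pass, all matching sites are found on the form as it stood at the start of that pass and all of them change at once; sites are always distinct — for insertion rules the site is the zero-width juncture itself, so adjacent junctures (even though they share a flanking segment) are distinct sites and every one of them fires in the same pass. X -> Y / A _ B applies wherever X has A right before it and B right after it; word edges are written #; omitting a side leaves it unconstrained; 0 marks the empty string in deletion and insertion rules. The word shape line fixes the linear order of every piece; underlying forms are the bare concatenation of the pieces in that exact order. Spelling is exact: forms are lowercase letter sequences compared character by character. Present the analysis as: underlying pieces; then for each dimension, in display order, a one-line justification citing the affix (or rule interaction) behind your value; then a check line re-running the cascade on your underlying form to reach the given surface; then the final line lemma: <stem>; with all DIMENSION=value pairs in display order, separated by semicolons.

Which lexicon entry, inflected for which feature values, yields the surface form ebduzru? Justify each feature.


underlying: epdu-z-ru
NUM=ra - signalled by the affix -ru
MOD=ma - signalled by the affix -z
check: epduzru -> ebduzru
lemma: epdu; NUM=ra; MOD=ma


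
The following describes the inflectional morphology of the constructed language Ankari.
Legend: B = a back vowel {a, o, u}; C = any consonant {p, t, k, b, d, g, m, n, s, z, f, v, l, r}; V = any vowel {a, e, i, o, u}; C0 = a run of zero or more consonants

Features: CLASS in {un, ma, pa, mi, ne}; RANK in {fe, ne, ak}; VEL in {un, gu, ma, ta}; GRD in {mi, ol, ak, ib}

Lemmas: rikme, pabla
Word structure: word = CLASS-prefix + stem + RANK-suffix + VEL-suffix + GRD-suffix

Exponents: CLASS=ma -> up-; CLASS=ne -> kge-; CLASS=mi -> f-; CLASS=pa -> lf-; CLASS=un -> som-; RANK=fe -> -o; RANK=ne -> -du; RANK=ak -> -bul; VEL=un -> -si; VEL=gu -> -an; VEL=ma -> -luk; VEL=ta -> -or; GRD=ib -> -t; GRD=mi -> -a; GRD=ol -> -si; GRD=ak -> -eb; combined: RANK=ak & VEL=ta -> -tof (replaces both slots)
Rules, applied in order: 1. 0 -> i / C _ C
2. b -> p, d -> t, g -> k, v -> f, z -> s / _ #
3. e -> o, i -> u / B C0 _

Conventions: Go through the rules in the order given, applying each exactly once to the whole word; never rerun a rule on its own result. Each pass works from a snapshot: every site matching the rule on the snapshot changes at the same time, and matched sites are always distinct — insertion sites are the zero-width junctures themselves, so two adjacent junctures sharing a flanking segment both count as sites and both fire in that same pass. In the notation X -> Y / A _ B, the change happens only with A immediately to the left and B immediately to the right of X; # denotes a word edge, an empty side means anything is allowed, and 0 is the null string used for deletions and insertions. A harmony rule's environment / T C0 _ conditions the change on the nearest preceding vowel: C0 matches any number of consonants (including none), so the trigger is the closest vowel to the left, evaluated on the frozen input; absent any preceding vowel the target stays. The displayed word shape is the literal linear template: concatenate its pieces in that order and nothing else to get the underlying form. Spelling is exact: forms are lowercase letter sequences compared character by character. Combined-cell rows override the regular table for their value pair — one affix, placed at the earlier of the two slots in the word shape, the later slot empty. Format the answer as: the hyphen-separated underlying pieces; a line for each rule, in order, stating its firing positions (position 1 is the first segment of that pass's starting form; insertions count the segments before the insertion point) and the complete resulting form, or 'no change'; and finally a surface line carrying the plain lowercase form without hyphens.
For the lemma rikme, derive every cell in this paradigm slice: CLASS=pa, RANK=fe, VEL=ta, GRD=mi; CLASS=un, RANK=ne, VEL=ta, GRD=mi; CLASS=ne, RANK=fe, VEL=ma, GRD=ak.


cell CLASS=pa, RANK=fe, VEL=ta, GRD=mi:
underlying: lf-rikme-o-or-a
1. 0 -> i / C _ C: inserts after position(s) 1, 2, 5: lifirikimeoora
2. b -> p, d -> t, g -> k, v -> f, z -> s / _ #: no change
3. e -> o, i -> u / B C0 _: no change
surface: lifirikimeoora

cell CLASS=un, RANK=ne, VEL=ta, GRD=mi:
underlying: som-rikme-du-or-a
1. 0 -> i / C _ C: inserts after position(s) 3, 6: somirikimeduora
2. b -> p, d -> t, g -> k, v -> f, z -> s / _ #: no change
3. e -> o, i -> u / B C0 _: fires at position(s) 4: somurikimeduora
surface: somurikimeduora

cell CLASS=ne, RANK=fe, VEL=ma, GRD=ak:
underlying: kge-rikme-o-luk-eb
1. 0 -> i / C _ C: inserts after position(s) 1, 6: kigerikimeolukeb
2. b -> p, d -> t, g -> k, v -> f, z -> s / _ #: fires at position(s) 16: kigerikimeolukep
3. e -> o, i -> u / B C0 _: fires at position(s) 15: kigerikimeolukop
surface: kigerikimeolukop


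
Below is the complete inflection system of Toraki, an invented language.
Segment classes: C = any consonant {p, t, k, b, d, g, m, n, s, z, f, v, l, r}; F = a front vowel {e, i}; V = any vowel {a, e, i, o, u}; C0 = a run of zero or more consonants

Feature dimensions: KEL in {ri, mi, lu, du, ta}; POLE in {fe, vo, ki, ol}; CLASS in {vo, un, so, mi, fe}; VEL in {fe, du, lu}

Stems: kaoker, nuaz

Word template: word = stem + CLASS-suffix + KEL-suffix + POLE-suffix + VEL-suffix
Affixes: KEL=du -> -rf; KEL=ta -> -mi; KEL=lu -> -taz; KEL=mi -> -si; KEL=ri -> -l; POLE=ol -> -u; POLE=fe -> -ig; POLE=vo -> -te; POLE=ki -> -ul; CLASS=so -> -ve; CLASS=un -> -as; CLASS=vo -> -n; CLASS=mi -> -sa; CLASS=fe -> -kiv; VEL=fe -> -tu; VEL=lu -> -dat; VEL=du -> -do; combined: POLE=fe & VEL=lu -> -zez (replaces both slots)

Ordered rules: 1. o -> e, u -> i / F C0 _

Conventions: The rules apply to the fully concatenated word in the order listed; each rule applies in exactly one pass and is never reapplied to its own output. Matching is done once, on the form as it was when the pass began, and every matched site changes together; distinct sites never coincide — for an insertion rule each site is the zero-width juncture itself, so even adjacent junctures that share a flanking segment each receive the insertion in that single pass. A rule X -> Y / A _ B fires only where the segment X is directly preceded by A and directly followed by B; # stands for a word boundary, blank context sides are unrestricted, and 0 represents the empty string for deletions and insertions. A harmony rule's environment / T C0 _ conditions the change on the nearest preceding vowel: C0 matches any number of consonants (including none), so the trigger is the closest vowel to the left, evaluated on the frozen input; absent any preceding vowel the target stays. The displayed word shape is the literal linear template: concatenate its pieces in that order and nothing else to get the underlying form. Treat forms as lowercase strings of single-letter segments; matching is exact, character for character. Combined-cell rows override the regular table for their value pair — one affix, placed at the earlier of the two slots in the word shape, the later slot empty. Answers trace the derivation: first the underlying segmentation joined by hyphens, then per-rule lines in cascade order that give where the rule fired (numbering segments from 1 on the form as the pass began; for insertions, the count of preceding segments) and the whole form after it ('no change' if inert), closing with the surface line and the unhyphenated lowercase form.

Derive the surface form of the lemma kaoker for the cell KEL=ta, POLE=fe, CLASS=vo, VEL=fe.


underlying: kaoker-n-mi-ig-tu
1. o -> e, u -> i / F C0 _: fires at position(s) 13: kaokernmiigti
surface: kaokernmiigti


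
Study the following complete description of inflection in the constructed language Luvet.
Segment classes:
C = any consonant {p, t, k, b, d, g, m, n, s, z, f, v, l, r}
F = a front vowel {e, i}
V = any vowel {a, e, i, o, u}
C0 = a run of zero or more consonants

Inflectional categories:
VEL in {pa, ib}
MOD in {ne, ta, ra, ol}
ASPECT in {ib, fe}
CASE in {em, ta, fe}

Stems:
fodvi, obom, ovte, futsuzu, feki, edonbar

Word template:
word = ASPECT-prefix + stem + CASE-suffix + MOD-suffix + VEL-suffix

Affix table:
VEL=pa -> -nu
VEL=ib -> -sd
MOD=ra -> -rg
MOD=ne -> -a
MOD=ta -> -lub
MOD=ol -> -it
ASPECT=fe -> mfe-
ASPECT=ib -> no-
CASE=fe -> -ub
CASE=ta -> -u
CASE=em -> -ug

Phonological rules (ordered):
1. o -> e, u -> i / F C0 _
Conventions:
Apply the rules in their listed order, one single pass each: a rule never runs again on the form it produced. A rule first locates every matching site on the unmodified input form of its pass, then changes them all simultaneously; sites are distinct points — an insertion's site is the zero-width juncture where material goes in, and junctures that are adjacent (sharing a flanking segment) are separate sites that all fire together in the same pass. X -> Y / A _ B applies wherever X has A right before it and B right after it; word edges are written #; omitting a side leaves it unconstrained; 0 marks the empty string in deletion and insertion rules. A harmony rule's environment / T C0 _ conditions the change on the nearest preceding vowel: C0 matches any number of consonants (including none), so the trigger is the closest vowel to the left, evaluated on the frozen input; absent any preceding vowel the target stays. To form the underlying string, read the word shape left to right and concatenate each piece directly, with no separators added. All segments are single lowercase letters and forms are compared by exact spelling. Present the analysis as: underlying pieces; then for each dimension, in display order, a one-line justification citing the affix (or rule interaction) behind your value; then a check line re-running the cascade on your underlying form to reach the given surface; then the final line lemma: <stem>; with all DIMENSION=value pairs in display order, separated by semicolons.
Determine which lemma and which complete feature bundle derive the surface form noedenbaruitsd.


underlying: no-edonbar-u-it-sd
VEL=ib - signalled by the affix -sd
MOD=ol - signalled by the affix -it
ASPECT=ib - signalled by the affix no-
CASE=ta - signalled by the affix -u
check: noedonbaruitsd -> noedenbaruitsd
lemma: edonbar; VEL=ib; MOD=ol; ASPECT=ib; CASE=ta


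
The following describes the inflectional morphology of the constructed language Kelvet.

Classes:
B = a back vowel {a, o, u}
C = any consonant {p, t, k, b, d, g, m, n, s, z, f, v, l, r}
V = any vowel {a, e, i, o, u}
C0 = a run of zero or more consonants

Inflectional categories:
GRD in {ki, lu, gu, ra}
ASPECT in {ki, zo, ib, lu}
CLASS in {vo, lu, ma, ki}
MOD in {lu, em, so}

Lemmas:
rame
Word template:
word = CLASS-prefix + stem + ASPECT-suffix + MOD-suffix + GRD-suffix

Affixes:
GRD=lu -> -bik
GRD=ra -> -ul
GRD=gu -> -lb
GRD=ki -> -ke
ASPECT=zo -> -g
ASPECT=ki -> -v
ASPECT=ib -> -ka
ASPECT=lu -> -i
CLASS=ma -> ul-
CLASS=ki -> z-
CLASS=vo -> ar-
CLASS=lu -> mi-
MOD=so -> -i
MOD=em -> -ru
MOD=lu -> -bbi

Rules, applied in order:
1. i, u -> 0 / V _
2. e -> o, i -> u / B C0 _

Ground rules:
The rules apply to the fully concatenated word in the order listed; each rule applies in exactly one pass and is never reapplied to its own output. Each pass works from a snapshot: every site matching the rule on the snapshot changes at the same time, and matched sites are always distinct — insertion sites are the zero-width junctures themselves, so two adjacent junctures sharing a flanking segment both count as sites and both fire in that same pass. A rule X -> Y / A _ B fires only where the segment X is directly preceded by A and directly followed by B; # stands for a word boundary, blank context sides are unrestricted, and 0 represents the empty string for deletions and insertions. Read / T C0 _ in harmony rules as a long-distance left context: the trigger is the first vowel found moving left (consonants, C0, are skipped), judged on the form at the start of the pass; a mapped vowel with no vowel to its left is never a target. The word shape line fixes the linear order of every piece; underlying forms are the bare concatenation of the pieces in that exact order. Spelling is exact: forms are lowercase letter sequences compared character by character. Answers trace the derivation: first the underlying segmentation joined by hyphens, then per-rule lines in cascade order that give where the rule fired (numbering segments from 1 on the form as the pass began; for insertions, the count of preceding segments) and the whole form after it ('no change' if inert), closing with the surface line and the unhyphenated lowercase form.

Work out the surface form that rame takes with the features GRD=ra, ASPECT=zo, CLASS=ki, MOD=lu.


underlying: z-rame-g-bbi-ul
1. i, u -> 0 / V _: fires at position(s) 10: zramegbbil
2. e -> o, i -> u / B C0 _: fires at position(s) 5: zramogbbil
surface: zramogbbil


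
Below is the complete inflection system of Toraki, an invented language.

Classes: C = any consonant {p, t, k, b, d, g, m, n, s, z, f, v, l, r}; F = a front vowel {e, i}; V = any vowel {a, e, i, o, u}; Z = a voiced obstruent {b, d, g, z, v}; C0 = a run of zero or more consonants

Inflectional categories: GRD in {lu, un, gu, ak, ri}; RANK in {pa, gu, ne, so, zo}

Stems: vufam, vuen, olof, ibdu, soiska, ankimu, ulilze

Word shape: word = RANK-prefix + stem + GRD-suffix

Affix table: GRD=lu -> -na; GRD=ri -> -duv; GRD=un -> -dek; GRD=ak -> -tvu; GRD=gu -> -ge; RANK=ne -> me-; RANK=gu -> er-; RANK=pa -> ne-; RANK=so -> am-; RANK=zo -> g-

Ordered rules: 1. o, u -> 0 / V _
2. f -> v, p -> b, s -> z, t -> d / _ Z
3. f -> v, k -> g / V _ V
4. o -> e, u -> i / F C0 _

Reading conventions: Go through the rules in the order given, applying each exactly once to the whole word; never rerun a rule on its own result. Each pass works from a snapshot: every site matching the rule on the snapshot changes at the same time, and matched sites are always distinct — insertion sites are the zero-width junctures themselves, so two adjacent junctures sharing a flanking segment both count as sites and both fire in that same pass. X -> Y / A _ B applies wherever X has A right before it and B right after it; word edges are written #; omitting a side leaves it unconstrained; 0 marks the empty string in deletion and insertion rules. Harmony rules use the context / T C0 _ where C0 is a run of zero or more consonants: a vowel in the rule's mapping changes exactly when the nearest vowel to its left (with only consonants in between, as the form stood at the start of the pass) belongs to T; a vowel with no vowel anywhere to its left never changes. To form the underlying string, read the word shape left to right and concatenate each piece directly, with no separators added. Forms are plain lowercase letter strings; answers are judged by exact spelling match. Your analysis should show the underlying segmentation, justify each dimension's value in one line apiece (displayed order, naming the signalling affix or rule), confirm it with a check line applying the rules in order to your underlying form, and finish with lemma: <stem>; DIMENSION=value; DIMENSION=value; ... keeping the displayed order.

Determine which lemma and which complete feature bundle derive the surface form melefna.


underlying: me-olof-na
GRD=lu - signalled by the affix -na
RANK=ne - signalled by the affix me-
check: meolofna -> melofna -> melofna -> melofna -> melefna
lemma: olof; GRD=lu; RANK=ne


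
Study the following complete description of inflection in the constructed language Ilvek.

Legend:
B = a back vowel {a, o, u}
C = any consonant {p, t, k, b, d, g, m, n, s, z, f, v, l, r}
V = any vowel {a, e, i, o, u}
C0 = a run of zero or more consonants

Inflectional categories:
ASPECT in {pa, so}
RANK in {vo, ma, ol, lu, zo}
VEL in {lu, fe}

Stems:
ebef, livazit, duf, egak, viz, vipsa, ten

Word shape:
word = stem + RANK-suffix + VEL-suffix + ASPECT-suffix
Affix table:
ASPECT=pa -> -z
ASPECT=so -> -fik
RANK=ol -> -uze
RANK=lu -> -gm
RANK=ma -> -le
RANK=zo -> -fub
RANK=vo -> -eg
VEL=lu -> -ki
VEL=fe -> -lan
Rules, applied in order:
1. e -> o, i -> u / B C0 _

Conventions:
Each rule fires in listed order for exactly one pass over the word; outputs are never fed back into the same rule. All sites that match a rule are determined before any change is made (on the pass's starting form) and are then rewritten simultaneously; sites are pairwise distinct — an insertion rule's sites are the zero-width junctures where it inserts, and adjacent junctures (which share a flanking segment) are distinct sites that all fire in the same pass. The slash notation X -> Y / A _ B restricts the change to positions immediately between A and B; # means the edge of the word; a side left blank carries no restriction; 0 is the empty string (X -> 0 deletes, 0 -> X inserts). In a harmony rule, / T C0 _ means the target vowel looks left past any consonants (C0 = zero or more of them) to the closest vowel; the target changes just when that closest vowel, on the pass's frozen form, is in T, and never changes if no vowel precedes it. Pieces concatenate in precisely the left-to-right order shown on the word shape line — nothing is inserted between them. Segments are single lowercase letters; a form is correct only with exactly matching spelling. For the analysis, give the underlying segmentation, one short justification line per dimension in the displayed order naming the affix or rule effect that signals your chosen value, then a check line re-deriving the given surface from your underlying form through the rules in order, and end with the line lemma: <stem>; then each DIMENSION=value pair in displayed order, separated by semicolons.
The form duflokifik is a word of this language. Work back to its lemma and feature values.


underlying: duf-le-ki-fik
ASPECT=so - signalled by the affix -fik
RANK=ma - signalled by the affix -le
VEL=lu - signalled by the affix -ki
check: duflekifik -> duflokifik
lemma: duf; ASPECT=so; RANK=ma; VEL=lu


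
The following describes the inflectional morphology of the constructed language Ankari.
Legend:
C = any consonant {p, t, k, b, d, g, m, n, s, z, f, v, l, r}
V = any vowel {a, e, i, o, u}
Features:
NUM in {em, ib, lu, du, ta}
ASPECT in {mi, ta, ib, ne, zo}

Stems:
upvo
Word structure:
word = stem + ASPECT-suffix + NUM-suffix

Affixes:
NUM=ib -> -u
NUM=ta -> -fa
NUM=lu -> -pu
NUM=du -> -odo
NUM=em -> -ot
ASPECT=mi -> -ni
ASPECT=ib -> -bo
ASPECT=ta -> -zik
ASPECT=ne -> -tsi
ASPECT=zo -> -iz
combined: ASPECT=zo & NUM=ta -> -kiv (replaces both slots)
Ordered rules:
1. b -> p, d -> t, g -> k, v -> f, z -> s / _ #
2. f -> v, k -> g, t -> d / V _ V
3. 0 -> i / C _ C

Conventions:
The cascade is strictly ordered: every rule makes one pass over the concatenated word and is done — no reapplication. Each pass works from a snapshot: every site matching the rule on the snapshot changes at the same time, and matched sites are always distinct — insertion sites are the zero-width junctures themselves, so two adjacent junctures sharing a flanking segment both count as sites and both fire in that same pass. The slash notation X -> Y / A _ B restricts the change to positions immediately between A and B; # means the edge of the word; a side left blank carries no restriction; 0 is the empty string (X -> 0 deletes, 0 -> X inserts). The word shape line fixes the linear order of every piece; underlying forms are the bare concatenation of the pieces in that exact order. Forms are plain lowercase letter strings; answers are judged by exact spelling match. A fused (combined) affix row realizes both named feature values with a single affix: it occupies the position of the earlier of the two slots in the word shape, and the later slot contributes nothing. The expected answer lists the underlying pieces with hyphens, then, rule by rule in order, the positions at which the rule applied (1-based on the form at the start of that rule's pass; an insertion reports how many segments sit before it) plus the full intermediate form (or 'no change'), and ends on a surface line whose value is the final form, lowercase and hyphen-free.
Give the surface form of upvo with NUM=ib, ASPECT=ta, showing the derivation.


underlying: upvo-zik-u
1. b -> p, d -> t, g -> k, v -> f, z -> s / _ #: no change
2. f -> v, k -> g, t -> d / V _ V: fires at position(s) 7: upvozigu
3. 0 -> i / C _ C: inserts after position(s) 2: upivozigu
surface: upivozigu


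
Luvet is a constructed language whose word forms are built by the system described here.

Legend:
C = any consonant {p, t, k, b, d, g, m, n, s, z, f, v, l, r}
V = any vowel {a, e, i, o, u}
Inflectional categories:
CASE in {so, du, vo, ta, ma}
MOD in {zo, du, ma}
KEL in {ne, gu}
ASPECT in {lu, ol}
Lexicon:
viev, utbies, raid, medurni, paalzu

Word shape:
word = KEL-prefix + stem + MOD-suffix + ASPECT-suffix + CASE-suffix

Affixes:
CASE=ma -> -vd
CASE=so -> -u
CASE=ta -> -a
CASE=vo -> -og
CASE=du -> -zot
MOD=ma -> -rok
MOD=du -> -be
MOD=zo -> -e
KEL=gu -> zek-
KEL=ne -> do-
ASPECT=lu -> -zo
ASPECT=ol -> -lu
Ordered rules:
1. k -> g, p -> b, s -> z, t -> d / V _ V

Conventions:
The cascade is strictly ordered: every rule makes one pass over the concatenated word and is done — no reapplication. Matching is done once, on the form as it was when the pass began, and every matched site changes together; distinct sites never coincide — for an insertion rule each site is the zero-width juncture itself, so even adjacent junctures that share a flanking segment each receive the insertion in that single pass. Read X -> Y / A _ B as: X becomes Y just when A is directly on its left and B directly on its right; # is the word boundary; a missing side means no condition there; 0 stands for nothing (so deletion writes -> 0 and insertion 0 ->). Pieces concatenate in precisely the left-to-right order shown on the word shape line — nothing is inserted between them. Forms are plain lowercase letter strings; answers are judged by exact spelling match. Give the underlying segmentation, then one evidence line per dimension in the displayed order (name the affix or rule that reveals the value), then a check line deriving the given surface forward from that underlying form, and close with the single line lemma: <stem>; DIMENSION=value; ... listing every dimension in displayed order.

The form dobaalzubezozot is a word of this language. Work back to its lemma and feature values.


underlying: do-paalzu-be-zo-zot
CASE=du - signalled by the affix -zot
MOD=du - signalled by the affix -be
KEL=ne - signalled by the affix do-
ASPECT=lu - signalled by the affix -zo
check: dopaalzubezozot -> dobaalzubezozot
lemma: paalzu; CASE=du; MOD=du; KEL=ne; ASPECT=lu


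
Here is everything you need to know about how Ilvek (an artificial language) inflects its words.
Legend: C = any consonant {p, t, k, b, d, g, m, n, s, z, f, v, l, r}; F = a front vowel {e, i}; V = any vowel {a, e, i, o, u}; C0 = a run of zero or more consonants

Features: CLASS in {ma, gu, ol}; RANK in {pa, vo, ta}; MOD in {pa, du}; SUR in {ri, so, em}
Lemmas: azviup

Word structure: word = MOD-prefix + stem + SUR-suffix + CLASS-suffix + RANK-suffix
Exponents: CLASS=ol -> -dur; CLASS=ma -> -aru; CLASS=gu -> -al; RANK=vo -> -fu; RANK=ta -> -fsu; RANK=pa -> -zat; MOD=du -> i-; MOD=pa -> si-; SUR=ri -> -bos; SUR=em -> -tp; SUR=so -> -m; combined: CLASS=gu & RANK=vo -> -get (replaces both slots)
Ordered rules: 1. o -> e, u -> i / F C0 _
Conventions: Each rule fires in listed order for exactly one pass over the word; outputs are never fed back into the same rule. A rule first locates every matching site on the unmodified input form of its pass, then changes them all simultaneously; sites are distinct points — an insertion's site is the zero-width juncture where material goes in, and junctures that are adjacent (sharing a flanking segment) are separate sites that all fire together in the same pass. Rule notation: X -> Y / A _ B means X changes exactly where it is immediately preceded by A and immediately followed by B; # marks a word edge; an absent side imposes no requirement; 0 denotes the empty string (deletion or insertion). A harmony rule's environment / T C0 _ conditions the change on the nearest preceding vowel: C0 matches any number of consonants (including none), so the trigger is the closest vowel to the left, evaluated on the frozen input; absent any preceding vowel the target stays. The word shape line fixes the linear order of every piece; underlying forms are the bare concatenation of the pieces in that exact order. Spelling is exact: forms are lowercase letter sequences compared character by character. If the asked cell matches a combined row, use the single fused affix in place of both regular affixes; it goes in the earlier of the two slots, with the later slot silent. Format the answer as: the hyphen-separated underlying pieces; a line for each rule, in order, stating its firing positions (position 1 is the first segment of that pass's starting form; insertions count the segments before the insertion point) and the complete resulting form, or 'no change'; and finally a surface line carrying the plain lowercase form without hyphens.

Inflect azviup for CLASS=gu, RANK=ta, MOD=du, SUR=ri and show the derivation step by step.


underlying: i-azviup-bos-al-fsu
1. o -> e, u -> i / F C0 _: fires at position(s) 6: iazviipbosalfsu
surface: iazviipbosalfsu


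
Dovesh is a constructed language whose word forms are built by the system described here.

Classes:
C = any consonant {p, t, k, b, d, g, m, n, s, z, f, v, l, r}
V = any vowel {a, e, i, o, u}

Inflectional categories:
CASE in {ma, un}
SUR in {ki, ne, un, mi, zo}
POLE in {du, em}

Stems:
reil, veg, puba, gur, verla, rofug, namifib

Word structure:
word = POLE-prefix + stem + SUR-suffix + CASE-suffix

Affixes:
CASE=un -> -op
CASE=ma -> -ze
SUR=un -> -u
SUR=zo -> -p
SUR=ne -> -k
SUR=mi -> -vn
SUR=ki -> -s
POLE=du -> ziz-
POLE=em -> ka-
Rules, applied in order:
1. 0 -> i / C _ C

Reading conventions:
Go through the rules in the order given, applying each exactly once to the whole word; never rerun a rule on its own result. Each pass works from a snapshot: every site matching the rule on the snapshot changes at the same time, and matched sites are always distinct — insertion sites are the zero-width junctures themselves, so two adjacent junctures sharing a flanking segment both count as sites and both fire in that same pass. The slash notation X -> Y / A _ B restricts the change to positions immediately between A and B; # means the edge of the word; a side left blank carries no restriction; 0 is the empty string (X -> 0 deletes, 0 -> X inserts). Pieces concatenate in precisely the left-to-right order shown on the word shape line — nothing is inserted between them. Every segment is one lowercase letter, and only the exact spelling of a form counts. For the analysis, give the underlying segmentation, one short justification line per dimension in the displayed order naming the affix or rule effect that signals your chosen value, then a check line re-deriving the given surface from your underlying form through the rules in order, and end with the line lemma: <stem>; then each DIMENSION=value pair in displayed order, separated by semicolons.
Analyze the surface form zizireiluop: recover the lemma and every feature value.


underlying: ziz-reil-u-op
CASE=un - signalled by the affix -op
SUR=un - signalled by the affix -u
POLE=du - signalled by the affix ziz-
check: zizreiluop -> zizireiluop
lemma: reil; CASE=un; SUR=un; POLE=du


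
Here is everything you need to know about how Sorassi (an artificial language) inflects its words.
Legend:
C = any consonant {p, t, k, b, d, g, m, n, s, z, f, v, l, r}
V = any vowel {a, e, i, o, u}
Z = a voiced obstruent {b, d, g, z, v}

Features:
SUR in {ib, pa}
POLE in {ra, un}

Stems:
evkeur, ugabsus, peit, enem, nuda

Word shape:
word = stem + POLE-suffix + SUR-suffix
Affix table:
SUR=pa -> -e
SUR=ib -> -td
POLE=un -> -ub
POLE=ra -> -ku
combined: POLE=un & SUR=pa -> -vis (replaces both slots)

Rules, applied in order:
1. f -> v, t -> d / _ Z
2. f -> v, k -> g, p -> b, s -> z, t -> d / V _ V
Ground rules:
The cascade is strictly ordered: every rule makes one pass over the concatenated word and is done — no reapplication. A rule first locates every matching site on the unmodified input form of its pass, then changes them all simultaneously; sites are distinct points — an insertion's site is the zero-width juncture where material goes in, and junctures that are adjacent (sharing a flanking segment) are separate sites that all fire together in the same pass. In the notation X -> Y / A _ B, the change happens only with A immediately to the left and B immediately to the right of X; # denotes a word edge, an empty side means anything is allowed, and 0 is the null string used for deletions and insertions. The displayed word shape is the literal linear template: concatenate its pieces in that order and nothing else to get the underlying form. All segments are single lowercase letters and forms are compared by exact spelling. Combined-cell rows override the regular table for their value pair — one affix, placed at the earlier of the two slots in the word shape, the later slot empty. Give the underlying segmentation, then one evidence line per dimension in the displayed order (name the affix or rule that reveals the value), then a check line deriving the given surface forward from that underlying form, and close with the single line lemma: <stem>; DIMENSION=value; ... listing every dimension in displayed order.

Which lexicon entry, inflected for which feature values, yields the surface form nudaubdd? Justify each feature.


underlying: nuda-ub-td
SUR=ib - signalled by the affix -td
POLE=un - signalled by the affix -ub
check: nudaubtd -> nudaubdd -> nudaubdd
lemma: nuda; SUR=ib; POLE=un


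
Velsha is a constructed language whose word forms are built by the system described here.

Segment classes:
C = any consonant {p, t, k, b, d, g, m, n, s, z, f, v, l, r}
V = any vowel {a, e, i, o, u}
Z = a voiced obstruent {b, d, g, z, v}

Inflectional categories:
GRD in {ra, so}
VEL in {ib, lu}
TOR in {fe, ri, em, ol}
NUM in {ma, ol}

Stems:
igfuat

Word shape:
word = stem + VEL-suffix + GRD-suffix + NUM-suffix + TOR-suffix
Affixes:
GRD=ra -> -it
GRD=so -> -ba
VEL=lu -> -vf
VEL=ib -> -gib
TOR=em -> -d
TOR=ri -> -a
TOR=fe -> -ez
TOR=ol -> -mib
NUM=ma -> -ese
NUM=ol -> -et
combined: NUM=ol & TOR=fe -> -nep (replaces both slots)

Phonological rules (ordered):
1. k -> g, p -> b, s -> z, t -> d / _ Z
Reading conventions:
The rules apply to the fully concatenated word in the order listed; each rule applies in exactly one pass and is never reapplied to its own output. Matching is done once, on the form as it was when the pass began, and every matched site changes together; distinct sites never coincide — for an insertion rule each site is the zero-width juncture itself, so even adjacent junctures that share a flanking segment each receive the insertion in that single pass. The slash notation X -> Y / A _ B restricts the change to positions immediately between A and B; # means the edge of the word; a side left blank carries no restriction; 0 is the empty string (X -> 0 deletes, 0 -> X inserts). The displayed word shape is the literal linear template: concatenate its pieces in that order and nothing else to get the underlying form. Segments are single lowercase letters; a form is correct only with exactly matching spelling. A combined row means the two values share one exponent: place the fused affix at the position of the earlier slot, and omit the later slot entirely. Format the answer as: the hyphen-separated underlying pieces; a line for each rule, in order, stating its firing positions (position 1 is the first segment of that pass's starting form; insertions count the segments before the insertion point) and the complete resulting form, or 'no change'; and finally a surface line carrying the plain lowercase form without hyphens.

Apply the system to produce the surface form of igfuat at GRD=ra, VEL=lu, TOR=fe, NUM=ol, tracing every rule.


underlying: igfuat-vf-it-nep
1. k -> g, p -> b, s -> z, t -> d / _ Z: fires at position(s) 6: igfuadvfitnep
surface: igfuadvfitnep


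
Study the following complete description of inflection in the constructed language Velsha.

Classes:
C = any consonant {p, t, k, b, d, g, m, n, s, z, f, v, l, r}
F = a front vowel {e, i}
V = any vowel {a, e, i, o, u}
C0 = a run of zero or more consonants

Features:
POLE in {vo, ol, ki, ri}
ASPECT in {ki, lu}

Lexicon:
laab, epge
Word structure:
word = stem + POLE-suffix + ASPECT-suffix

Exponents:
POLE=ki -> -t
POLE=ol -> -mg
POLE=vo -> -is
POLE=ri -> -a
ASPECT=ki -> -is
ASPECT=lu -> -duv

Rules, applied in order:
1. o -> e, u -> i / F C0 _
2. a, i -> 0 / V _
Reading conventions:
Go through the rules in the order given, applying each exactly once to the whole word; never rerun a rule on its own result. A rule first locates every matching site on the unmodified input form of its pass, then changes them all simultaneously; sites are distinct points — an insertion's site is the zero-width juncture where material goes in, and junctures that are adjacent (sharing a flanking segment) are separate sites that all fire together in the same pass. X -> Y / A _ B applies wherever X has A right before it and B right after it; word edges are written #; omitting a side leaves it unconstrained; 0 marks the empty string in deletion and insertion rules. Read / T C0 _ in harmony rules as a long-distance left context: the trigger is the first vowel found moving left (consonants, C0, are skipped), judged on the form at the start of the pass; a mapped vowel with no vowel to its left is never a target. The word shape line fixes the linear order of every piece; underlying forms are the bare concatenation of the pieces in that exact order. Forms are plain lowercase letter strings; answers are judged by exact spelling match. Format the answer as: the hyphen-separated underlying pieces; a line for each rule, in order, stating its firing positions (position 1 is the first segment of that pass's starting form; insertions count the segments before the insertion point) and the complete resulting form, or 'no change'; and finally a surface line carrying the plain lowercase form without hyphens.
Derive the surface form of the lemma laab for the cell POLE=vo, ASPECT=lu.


underlying: laab-is-duv
1. o -> e, u -> i / F C0 _: fires at position(s) 8: laabisdiv
2. a, i -> 0 / V _: fires at position(s) 3: labisdiv
surface: labisdiv


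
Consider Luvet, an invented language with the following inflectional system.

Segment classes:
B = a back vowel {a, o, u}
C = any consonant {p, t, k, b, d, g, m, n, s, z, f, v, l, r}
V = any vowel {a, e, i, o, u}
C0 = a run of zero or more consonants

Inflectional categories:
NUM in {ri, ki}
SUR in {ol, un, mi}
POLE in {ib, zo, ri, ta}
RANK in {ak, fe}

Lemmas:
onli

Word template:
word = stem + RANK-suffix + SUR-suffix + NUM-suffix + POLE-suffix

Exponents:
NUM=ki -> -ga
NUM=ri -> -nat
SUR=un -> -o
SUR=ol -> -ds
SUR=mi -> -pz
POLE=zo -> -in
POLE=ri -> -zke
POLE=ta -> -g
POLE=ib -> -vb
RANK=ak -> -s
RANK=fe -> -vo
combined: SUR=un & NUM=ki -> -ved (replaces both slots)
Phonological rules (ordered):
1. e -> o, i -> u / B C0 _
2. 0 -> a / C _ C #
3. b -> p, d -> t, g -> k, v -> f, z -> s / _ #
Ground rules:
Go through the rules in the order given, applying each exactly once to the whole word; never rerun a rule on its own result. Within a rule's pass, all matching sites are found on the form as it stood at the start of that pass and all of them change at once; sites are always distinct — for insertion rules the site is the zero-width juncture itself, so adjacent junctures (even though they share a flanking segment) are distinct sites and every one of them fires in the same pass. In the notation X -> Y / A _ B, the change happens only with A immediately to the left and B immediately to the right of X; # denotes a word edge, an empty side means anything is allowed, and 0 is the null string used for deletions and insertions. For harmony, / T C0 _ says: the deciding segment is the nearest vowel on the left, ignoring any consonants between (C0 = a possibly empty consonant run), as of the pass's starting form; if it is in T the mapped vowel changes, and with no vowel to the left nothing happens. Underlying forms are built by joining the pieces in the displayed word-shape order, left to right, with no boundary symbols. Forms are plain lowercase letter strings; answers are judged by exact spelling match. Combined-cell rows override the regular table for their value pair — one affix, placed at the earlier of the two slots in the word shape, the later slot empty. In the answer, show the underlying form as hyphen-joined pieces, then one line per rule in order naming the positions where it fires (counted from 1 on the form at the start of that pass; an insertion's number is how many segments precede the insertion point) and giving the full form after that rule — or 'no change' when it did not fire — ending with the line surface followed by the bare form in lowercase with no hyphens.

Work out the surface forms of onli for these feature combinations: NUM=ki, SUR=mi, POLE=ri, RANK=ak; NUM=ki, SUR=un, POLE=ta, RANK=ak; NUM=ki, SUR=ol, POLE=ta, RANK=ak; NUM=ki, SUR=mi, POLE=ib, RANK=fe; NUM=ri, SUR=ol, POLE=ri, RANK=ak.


cell NUM=ki, SUR=mi, POLE=ri, RANK=ak:
underlying: onli-s-pz-ga-zke
1. e -> o, i -> u / B C0 _: fires at position(s) 4, 12: onluspzgazko
2. 0 -> a / C _ C #: no change
3. b -> p, d -> t, g -> k, v -> f, z -> s / _ #: no change
surface: onluspzgazko

cell NUM=ki, SUR=un, POLE=ta, RANK=ak:
underlying: onli-s-ved-g
1. e -> o, i -> u / B C0 _: fires at position(s) 4: onlusvedg
2. 0 -> a / C _ C #: inserts after position(s) 8: onlusvedag
3. b -> p, d -> t, g -> k, v -> f, z -> s / _ #: fires at position(s) 10: onlusvedak
surface: onlusvedak

cell NUM=ki, SUR=ol, POLE=ta, RANK=ak:
underlying: onli-s-ds-ga-g
1. e -> o, i -> u / B C0 _: fires at position(s) 4: onlusdsgag
2. 0 -> a / C _ C #: no change
3. b -> p, d -> t, g -> k, v -> f, z -> s / _ #: fires at position(s) 10: onlusdsgak
surface: onlusdsgak

cell NUM=ki, SUR=mi, POLE=ib, RANK=fe:
underlying: onli-vo-pz-ga-vb
1. e -> o, i -> u / B C0 _: fires at position(s) 4: onluvopzgavb
2. 0 -> a / C _ C #: inserts after position(s) 11: onluvopzgavab
3. b -> p, d -> t, g -> k, v -> f, z -> s / _ #: fires at position(s) 13: onluvopzgavap
surface: onluvopzgavap

cell NUM=ri, SUR=ol, POLE=ri, RANK=ak:
underlying: onli-s-ds-nat-zke
1. e -> o, i -> u / B C0 _: fires at position(s) 4, 13: onlusdsnatzko
2. 0 -> a / C _ C #: no change
3. b -> p, d -> t, g -> k, v -> f, z -> s / _ #: no change
surface: onlusdsnatzko
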